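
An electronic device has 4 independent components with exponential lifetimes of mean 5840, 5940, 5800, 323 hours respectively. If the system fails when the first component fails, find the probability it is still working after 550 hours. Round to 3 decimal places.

0.137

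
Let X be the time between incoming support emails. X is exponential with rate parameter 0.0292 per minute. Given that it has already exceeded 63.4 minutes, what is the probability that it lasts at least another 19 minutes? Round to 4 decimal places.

0.5742

By the memoryless property, P(X > 63.4+19 | X > 63.4) = P(X > 19).
P(X > 19) = e^(−0.5548) ≈ 0.5742.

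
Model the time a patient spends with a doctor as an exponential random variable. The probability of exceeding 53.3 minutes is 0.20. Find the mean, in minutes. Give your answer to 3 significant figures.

33.1

e^(−λ·53.3) = 0.20 ⇒ λ = −ln(0.20)/53.3 = 0.0301958.
Mean = 1/λ = 33.1172 minutes.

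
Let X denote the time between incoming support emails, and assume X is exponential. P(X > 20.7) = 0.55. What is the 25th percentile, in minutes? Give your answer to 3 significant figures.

9.96

e^(−λ·20.7) = 0.55 ⇒ λ = −ln(0.55)/20.7 = 0.028881.
25th percentile: 1 − e^(−λt) = 0.25, t = −ln(0.75)/λ = 9.96094 minutes.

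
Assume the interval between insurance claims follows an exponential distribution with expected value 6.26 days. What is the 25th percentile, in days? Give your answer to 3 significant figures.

1.80

The rate is λ = 1/6.26 = 0.159744 per day.
Set 1 − e^(−λt) = 0.25, so t = −ln(0.75)/λ = 0.28768/0.159744 ≈ 1.80089 days.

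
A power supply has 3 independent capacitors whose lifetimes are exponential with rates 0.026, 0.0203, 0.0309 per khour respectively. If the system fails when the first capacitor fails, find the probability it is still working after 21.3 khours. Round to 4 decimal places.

0.1931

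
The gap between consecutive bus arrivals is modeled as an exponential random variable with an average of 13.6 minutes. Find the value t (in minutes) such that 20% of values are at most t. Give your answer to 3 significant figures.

3.03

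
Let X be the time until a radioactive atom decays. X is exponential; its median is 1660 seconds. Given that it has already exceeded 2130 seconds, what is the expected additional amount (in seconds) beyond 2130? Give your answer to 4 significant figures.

For an exponential, median = ln(2)/λ, so λ = ln 2 / 1660 = 0.000417559 per second.
By memorylessness, the remaining amount past any threshold is again Exp(λ) with mean 1/λ = 2394.87 seconds.

2395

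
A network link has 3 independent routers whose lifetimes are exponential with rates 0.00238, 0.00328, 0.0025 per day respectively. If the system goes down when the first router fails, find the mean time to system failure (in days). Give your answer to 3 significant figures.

123

The time to first failure is exponential with rate Σλ = 0.00238 + 0.00328 + 0.0025 = 0.00816.
E[min] = 1/Σλ = 1/0.00816 = 122.549 days.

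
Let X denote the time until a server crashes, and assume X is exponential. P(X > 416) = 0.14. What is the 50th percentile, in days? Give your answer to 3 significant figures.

147

e^(−λ·416) = 0.14 ⇒ λ = −ln(0.14)/416 = 0.00472623.
50th percentile: 1 − e^(−λt) = 0.5, t = −ln(0.5)/λ = 146.66 days.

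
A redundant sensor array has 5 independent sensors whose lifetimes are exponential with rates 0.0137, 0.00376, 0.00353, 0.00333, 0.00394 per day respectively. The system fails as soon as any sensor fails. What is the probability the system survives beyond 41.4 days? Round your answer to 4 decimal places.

The time to first failure is exponential with rate Σλ = 0.0137 + 0.00376 + 0.00353 + 0.00333 + 0.00394 = 0.02826.
P(min > 41.4) = e^(−0.02826·41.4) = e^(−1.17) ≈ 0.3104.

0.3104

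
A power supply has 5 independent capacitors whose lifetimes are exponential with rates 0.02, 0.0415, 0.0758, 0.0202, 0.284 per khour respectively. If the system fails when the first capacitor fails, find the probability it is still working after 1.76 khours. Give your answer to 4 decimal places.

The time to first failure is exponential with rate Σλ = 0.02 + 0.0415 + 0.0758 + 0.0202 + 0.284 = 0.4415.
P(min > 1.76) = e^(−0.4415·1.76) = e^(−0.77704) ≈ 0.4598.

0.4598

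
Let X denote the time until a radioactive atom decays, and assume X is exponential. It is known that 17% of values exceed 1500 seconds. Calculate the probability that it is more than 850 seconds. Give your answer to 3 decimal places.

e^(−λ·1500) = 0.17 ⇒ λ = −ln(0.17)/1500 = 0.0011813.
P(X > 850) = e^(−0.0011813·850) = e^(−1.0041) ≈ 0.366.

0.366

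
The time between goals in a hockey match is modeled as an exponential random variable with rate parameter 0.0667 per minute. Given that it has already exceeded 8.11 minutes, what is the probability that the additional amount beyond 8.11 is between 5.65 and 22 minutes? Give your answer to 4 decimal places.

Memoryless: the residual past 8.11 is again Exp(λ).
P(5.65 < residual < 22) = e^(−λ·5.65) − e^(−λ·22) = 0.68602 − 0.23052 ≈ 0.4555.

0.4555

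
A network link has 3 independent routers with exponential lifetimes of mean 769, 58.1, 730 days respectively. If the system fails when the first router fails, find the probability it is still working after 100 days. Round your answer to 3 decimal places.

0.137

The first failure time is exponential with rate Σλ_i = 1/769 + 1/58.1 + 1/730 = 0.019882 per day.
P(min > 100) = e^(−0.019882·100) = e^(−1.9882) ≈ 0.137.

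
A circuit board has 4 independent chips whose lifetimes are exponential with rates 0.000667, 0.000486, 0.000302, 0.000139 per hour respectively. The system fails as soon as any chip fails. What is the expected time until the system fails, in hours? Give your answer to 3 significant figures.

The time to first failure is exponential with rate Σλ = 0.000667 + 0.000486 + 0.000302 + 0.000139 = 0.001594.
E[min] = 1/Σλ = 1/0.001594 = 627.353 hours.

627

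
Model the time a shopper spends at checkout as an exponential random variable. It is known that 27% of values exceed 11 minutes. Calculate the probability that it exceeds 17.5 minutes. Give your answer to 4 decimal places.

e^(−λ·11) = 0.27 ⇒ λ = −ln(0.27)/11 = 0.11903.
P(X > 17.5) = e^(−0.11903·17.5) = e^(−2.083) ≈ 0.1246.

0.1246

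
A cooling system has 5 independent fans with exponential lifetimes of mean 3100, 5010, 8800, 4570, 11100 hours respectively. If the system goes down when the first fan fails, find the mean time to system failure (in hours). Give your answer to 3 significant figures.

The first failure time is exponential with rate Σλ_i = 1/3100 + 1/5010 + 1/8800 + 1/4570 + 1/11100 = 0.000944726 per hour.
E[min] = 1/Σλ = 1/0.000944726 = 1058.51 hours.

1060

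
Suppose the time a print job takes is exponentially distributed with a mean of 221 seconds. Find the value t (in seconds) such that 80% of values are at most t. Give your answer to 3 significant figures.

356

The rate is λ = 1/221 = 0.00452489 per second.
Set 1 − e^(−λt) = 0.8, so t = −ln(0.2)/λ = 1.6094/0.00452489 ≈ 355.686 seconds.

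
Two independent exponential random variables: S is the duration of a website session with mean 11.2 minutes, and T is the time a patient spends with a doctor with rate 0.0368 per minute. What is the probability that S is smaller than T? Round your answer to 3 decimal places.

λ_1 = 1/11.2 = 0.0892857, λ_2 = 0.0368.
For independent exponentials, P(S < T) = λ_1/(λ_1+λ_2) = 0.0892857/0.126086 ≈ 0.708.

0.708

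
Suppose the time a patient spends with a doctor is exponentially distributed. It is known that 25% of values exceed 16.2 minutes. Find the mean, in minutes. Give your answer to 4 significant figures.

11.69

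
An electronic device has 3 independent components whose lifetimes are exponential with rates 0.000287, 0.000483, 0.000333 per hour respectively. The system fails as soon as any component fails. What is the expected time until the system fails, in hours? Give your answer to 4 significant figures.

The time to first failure is exponential with rate Σλ = 0.000287 + 0.000483 + 0.000333 = 0.001103.
E[min] = 1/Σλ = 1/0.001103 = 906.618 hours.

906.6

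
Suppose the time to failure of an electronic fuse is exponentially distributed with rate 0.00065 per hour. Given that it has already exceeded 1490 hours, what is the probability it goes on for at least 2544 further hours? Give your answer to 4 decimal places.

0.1914

The exponential is memoryless, so the remaining time is again Exp(λ): the condition X > 1490 is irrelevant.
P(X > 2544) = e^(−1.6536) ≈ 0.1914.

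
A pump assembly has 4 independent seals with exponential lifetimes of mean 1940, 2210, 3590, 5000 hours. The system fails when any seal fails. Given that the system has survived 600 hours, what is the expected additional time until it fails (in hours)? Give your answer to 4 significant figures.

First-failure rate Σλ = 1/1940 + 1/2210 + 1/3590 + 1/5000 = 0.0014465.
By memorylessness the expected residual is 1/Σλ = 691.322 hours, regardless of the 600 already elapsed.

691.3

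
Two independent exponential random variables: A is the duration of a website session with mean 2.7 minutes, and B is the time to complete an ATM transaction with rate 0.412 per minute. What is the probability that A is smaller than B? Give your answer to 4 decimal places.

0.4734

λ_1 = 1/2.7 = 0.37037, λ_2 = 0.412.
For independent exponentials, P(A < B) = λ_1/(λ_1+λ_2) = 0.37037/0.78237 ≈ 0.4734.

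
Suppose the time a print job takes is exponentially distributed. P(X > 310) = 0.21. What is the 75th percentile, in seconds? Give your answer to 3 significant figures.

275

e^(−λ·310) = 0.21 ⇒ λ = −ln(0.21)/310 = 0.00503435.
75th percentile: 1 − e^(−λt) = 0.75, t = −ln(0.25)/λ = 275.367 seconds.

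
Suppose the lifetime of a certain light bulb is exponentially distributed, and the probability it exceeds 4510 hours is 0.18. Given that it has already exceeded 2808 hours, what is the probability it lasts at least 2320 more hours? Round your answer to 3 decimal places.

From e^(−λ·4510) = 0.18, λ = −ln(0.18)/4510 = 0.000380221.
Memoryless: P(X > 2808+2320 | X > 2808) = P(X > 2320) = e^(−0.000380221·2320) ≈ 0.414.

0.414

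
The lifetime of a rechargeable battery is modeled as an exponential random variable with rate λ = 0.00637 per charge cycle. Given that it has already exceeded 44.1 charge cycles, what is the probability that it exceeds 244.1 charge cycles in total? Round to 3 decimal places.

The exponential is memoryless, so the remaining time is again Exp(λ): the condition X > 44.1 is irrelevant.
P(X > 200) = e^(−1.274) ≈ 0.280.

0.280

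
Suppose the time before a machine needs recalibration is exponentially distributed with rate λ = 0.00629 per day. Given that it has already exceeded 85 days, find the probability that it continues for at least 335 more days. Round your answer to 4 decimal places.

0.1216

By the memoryless property, P(X > 85+335 | X > 85) = P(X > 335).
P(X > 335) = e^(−2.1071) ≈ 0.1216.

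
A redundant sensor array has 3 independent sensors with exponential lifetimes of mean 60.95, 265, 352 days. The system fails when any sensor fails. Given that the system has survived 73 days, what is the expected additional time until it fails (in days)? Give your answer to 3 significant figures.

First-failure rate Σλ = 1/60.95 + 1/265 + 1/352 = 0.0230214.
By memorylessness the expected residual is 1/Σλ = 43.4379 days, regardless of the 73 already elapsed.

43.4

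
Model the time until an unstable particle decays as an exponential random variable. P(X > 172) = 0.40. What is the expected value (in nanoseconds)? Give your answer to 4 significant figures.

187.7

e^(−λ·172) = 0.40 ⇒ λ = −ln(0.40)/172 = 0.00532727.
Mean = 1/λ = 187.713 nanoseconds.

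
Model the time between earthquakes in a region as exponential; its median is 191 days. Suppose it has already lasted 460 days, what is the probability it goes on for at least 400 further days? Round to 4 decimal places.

0.2342

For an exponential, median = ln(2)/λ, so λ = ln 2 / 191 = 0.00362904 per day.
The exponential is memoryless, so the remaining time is again Exp(λ): the condition X > 460 is irrelevant.
P(X > 400) = e^(−1.4516) ≈ 0.2342.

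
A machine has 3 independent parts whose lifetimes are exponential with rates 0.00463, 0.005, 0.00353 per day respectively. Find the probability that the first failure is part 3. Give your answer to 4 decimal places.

The time to first failure is exponential with rate Σλ = 0.00463 + 0.005 + 0.00353 = 0.01316.
P(part 3 first) = λ_3/Σλ = 0.00353/0.01316 ≈ 0.2682.

0.2682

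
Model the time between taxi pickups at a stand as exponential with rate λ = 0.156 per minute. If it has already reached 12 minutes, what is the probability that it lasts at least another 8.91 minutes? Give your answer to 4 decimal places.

0.2491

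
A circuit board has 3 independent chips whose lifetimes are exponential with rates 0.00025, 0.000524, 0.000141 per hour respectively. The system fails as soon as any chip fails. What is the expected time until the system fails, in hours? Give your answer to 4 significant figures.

The time to first failure is exponential with rate Σλ = 0.00025 + 0.000524 + 0.000141 = 0.000915.
E[min] = 1/Σλ = 1/0.000915 = 1092.9 hours.

1093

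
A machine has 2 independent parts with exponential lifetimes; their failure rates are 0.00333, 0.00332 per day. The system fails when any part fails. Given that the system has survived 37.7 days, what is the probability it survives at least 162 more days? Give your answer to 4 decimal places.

0.3405

Time to first failure ~ Exp(Σλ) with Σλ = 0.00665.
By memorylessness, P(T > 37.7+162 | T > 37.7) = P(T > 162) = e^(−0.00665·162) ≈ 0.3405.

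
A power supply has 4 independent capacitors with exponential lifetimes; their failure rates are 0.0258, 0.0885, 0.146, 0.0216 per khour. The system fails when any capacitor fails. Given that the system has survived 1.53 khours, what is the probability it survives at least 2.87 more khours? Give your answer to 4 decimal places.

Time to first failure ~ Exp(Σλ) with Σλ = 0.2819.
By memorylessness, P(T > 1.53+2.87 | T > 1.53) = P(T > 2.87) = e^(−0.2819·2.87) ≈ 0.4453.

0.4453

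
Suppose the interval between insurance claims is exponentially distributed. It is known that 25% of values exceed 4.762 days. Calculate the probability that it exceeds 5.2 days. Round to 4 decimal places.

e^(−λ·4.762) = 0.25 ⇒ λ = −ln(0.25)/4.762 = 0.291116.
P(X > 5.2) = e^(−0.291116·5.2) = e^(−1.5138) ≈ 0.2201.

0.2201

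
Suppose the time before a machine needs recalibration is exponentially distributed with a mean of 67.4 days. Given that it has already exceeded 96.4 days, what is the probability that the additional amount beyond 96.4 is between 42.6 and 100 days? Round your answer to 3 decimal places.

The rate is λ = 1/67.4 = 0.0148368 per day.
Memoryless: the residual past 96.4 is again Exp(λ).
P(42.6 < residual < 100) = e^(−λ·42.6) − e^(−λ·100) = 0.53150 − 0.22680 ≈ 0.305.

0.305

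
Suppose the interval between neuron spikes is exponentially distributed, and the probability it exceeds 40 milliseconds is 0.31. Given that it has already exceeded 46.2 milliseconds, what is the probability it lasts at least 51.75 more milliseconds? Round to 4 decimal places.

0.2198

From e^(−λ·40) = 0.31, λ = −ln(0.31)/40 = 0.0292796.
Memoryless: P(X > 46.2+51.75 | X > 46.2) = P(X > 51.75) = e^(−0.0292796·51.75) ≈ 0.2198.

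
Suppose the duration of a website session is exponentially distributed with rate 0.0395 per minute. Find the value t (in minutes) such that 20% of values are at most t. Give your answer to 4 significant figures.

5.649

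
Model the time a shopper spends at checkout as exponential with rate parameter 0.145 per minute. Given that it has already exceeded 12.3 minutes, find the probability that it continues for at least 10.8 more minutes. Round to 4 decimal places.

P(X > s+t | X > s) = e^(−λ(s+t))/e^(−λs) = e^(−λt), independent of s = 12.3.
P(X > 10.8) = e^(−1.566) ≈ 0.2089.

0.2089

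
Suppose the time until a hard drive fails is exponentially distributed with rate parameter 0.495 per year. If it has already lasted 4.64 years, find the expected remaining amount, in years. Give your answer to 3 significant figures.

2.02

By memorylessness, the remaining amount past any threshold is again Exp(λ) with mean 1/λ = 2.0202 years.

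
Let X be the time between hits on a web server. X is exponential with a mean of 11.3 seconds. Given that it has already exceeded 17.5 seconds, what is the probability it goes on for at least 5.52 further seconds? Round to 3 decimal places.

0.614

The rate is λ = 1/11.3 = 0.0884956 per second.
P(X > s+t | X > s) = e^(−λ(s+t))/e^(−λs) = e^(−λt), independent of s = 17.5.
P(X > 5.52) = e^(−0.4885) ≈ 0.614.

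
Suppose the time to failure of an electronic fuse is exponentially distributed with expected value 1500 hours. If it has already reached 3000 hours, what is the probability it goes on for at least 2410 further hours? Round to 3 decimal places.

The rate is λ = 1/1500 = 0.000666667 per hour.
P(X > s+t | X > s) = e^(−λ(s+t))/e^(−λs) = e^(−λt), independent of s = 3000.
P(X > 2410) = e^(−1.6067) ≈ 0.201.

0.201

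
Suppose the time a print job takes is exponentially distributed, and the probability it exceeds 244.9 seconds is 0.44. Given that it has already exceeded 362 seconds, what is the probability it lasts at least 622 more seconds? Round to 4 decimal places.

From e^(−λ·244.9) = 0.44, λ = −ln(0.44)/244.9 = 0.00335231.
Memoryless: P(X > 362+622 | X > 362) = P(X > 622) = e^(−0.00335231·622) ≈ 0.1243.

0.1243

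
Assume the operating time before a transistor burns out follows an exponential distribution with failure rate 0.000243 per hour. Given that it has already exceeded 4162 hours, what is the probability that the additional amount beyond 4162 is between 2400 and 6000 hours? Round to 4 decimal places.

0.3254

Memoryless: the residual past 4162 is again Exp(λ).
P(2400 < residual < 6000) = e^(−λ·2400) − e^(−λ·6000) = 0.55811 − 0.23270 ≈ 0.3254.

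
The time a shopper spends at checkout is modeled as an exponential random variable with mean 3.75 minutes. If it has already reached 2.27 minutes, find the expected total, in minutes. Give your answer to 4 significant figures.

The rate is λ = 1/3.75 = 0.266667 per minute.
By memorylessness, E[X | X > 2.27] = 2.27 + 1/λ = 2.27 + 3.75 = 6.02 minutes.

6.020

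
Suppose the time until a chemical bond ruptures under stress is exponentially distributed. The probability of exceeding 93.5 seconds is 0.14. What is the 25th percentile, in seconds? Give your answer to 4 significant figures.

e^(−λ·93.5) = 0.14 ⇒ λ = −ln(0.14)/93.5 = 0.0210279.
25th percentile: 1 − e^(−λt) = 0.25, t = −ln(0.75)/λ = 13.6809 seconds.

13.68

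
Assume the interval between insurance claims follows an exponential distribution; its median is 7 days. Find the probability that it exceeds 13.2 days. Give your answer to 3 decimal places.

0.271

For an exponential, median = ln(2)/λ, so λ = ln 2 / 7 = 0.099021 per day.
P(X > 13.2) = e^(−λ·13.2) = e^(−1.3071) ≈ 0.271.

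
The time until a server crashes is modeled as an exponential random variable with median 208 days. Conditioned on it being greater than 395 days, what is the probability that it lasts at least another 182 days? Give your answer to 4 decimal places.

0.5453

For an exponential, median = ln(2)/λ, so λ = ln 2 / 208 = 0.00333244 per day.
The exponential is memoryless, so the remaining time is again Exp(λ): the condition X > 395 is irrelevant.
P(X > 182) = e^(−0.6065) ≈ 0.5453.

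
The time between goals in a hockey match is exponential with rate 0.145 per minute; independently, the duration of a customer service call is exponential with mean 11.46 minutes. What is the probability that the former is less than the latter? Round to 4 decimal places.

0.6243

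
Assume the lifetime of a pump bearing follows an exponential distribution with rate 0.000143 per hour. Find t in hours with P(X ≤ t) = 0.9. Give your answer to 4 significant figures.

16100

Set 1 − e^(−λt) = 0.9, so t = −ln(0.1)/λ = 2.3026/0.000143 ≈ 16102 hours.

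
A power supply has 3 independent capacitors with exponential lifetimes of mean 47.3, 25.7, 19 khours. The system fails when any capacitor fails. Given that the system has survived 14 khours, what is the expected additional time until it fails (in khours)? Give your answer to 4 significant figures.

8.874

First-failure rate Σλ = 1/47.3 + 1/25.7 + 1/19 = 0.112684.
By memorylessness the expected residual is 1/Σλ = 8.8744 khours, regardless of the 14 already elapsed.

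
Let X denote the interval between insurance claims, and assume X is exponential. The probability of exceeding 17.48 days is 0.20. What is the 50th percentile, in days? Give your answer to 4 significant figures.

e^(−λ·17.48) = 0.20 ⇒ λ = −ln(0.20)/17.48 = 0.0920731.
50th percentile: 1 − e^(−λt) = 0.5, t = −ln(0.5)/λ = 7.52823 days.

7.528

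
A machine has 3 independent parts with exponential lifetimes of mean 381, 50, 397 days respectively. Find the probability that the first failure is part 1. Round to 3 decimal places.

Rates: λ_i = 1/mean_i → 0.00262467, 0.02, 0.00251889; Σλ = 0.0251436.
P(part 1 first) = λ_1/Σλ = 0.00262467/0.0251436 ≈ 0.104.

0.104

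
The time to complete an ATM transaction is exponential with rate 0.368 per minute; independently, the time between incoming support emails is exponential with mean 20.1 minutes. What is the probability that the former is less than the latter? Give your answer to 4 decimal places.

λ_1 = 0.368, λ_2 = 1/20.1 = 0.0497512.
For independent exponentials, P(the former < the latter) = λ_1/(λ_1+λ_2) = 0.368/0.417751 ≈ 0.8809.

0.8809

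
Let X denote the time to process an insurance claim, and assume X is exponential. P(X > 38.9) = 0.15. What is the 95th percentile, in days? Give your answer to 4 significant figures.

61.43

e^(−λ·38.9) = 0.15 ⇒ λ = −ln(0.15)/38.9 = 0.0487692.
95th percentile: 1 − e^(−λt) = 0.95, t = −ln(0.05)/λ = 61.4268 days.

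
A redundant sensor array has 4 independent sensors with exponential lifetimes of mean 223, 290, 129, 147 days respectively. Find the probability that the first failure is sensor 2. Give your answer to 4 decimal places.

Rates: λ_i = 1/mean_i → 0.0044843, 0.00344828, 0.00775194, 0.00680272; Σλ = 0.0224872.
P(sensor 2 first) = λ_2/Σλ = 0.00344828/0.0224872 ≈ 0.1533.

0.1533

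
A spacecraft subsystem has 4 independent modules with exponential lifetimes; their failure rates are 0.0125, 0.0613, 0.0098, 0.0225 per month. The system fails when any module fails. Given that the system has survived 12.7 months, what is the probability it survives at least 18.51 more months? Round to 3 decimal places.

0.140

Time to first failure ~ Exp(Σλ) with Σλ = 0.1061.
By memorylessness, P(T > 12.7+18.51 | T > 12.7) = P(T > 18.51) = e^(−0.1061·18.51) ≈ 0.140.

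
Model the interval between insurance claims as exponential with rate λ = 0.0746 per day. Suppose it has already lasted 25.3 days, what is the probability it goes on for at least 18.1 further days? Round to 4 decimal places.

0.2592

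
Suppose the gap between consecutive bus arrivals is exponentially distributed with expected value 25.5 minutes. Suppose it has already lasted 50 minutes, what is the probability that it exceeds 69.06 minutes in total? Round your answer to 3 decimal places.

The rate is λ = 1/25.5 = 0.0392157 per minute.
P(X > s+t | X > s) = e^(−λ(s+t))/e^(−λs) = e^(−λt), independent of s = 50.
P(X > 19.06) = e^(−0.74745) ≈ 0.474.

0.474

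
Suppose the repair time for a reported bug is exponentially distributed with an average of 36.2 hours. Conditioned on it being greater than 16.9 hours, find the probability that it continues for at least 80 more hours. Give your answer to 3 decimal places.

0.110

The rate is λ = 1/36.2 = 0.0276243 per hour.
By the memoryless property, P(X > 16.9+80 | X > 16.9) = P(X > 80).
P(X > 80) = e^(−2.2099) ≈ 0.110.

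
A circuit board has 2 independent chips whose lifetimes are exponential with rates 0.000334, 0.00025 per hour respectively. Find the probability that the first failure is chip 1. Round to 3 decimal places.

The time to first failure is exponential with rate Σλ = 0.000334 + 0.00025 = 0.000584.
P(chip 1 first) = λ_1/Σλ = 0.000334/0.000584 ≈ 0.572.

0.572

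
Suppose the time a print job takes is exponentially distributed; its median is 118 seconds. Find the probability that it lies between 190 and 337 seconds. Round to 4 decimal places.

0.1894

For an exponential, median = ln(2)/λ, so λ = ln 2 / 118 = 0.00587413 per second.
P(190 < X < 337) = e^(−λ·190) − e^(−λ·337) = 0.32756 − 0.13813 ≈ 0.1894.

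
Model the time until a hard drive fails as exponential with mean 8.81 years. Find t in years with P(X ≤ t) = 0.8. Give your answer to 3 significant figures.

14.2

The rate is λ = 1/8.81 = 0.113507 per year.
Set 1 − e^(−λt) = 0.8, so t = −ln(0.2)/λ = 1.6094/0.113507 ≈ 14.1791 years.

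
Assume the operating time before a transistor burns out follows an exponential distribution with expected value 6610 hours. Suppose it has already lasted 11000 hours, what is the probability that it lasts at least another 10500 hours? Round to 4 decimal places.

0.2042

The rate is λ = 1/6610 = 0.000151286 per hour.
The exponential is memoryless, so the remaining time is again Exp(λ): the condition X > 11000 is irrelevant.
P(X > 10500) = e^(−1.5885) ≈ 0.2042.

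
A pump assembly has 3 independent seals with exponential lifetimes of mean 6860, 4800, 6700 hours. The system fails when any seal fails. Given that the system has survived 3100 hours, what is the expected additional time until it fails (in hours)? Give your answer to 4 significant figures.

1987

First-failure rate Σλ = 1/6860 + 1/4800 + 1/6700 = 0.00050336.
By memorylessness the expected residual is 1/Σλ = 1986.65 hours, regardless of the 3100 already elapsed.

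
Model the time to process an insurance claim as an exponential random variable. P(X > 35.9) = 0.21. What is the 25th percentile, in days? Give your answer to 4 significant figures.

e^(−λ·35.9) = 0.21 ⇒ λ = −ln(0.21)/35.9 = 0.0434721.
25th percentile: 1 − e^(−λt) = 0.25, t = −ln(0.75)/λ = 6.61763 days.

6.618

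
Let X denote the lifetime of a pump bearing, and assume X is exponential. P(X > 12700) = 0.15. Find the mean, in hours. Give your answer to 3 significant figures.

6690

e^(−λ·12700) = 0.15 ⇒ λ = −ln(0.15)/12700 = 0.00014938.
Mean = 1/λ = 6694.36 hours.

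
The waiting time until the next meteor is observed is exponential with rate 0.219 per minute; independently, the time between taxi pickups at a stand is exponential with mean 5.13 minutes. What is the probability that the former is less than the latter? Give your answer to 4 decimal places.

λ_1 = 0.219, λ_2 = 1/5.13 = 0.194932.
For independent exponentials, P(the former < the latter) = λ_1/(λ_1+λ_2) = 0.219/0.413932 ≈ 0.5291.

0.5291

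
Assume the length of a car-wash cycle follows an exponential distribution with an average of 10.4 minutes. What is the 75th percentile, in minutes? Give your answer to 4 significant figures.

The rate is λ = 1/10.4 = 0.0961538 per minute.
Set 1 − e^(−λt) = 0.75, so t = −ln(0.25)/λ = 1.3863/0.0961538 ≈ 14.4175 minutes.

14.42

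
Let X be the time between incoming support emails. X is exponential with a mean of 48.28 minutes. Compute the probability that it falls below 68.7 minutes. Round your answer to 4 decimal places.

0.7590

The rate is λ = 1/48.28 = 0.0207125 per minute.
P(X ≤ 68.7) = 1 − e^(−λ·68.7) = 1 − e^(−1.4229) ≈ 0.7590.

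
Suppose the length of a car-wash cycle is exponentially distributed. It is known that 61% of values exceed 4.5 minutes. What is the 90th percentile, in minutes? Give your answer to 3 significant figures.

e^(−λ·4.5) = 0.61 ⇒ λ = −ln(0.61)/4.5 = 0.109844.
90th percentile: 1 − e^(−λt) = 0.9, t = −ln(0.1)/λ = 20.9624 minutes.

21.0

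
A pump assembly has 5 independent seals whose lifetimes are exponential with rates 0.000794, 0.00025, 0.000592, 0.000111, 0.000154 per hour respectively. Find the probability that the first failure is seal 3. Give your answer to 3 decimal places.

0.311

The time to first failure is exponential with rate Σλ = 0.000794 + 0.00025 + 0.000592 + 0.000111 + 0.000154 = 0.001901.
P(seal 3 first) = λ_3/Σλ = 0.000592/0.001901 ≈ 0.311.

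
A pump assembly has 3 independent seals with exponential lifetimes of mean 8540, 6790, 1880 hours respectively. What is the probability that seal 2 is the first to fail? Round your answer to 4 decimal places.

Rates: λ_i = 1/mean_i → 0.000117096, 0.000147275, 0.000531915; Σλ = 0.000796286.
P(seal 2 first) = λ_2/Σλ = 0.000147275/0.000796286 ≈ 0.1850.

0.1850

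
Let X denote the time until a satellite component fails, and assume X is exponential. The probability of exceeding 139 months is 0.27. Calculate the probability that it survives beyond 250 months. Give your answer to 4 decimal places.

e^(−λ·139) = 0.27 ⇒ λ = −ln(0.27)/139 = 0.00941966.
P(X > 250) = e^(−0.00941966·250) = e^(−2.3549) ≈ 0.0949.

0.0949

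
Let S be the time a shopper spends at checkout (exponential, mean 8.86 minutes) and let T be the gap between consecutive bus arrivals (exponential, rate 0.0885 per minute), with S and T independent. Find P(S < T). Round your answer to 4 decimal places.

λ_1 = 1/8.86 = 0.112867, λ_2 = 0.0885.
For independent exponentials, P(S < T) = λ_1/(λ_1+λ_2) = 0.112867/0.201367 ≈ 0.5605.

0.5605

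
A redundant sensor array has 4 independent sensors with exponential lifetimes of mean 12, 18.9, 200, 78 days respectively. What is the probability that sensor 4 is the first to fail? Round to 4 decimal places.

Rates: λ_i = 1/mean_i → 0.0833333, 0.0529101, 0.005, 0.0128205; Σλ = 0.154064.
P(sensor 4 first) = λ_4/Σλ = 0.0128205/0.154064 ≈ 0.0832.

0.0832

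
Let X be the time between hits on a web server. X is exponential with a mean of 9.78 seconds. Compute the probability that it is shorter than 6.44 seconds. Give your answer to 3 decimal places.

0.482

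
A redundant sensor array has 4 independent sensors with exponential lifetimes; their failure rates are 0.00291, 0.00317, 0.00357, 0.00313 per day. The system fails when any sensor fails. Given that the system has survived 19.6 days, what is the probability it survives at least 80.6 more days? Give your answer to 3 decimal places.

0.357

Time to first failure ~ Exp(Σλ) with Σλ = 0.01278.
By memorylessness, P(T > 19.6+80.6 | T > 19.6) = P(T > 80.6) = e^(−0.01278·80.6) ≈ 0.357.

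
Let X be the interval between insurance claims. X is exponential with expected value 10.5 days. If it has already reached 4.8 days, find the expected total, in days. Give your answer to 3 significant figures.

The rate is λ = 1/10.5 = 0.0952381 per day.
By memorylessness, E[X | X > 4.8] = 4.8 + 1/λ = 4.8 + 10.5 = 15.3 days.

15.3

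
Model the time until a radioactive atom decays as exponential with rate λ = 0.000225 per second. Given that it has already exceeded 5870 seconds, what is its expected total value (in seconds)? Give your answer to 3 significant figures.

10300

By memorylessness, E[X | X > 5870] = 5870 + 1/λ = 5870 + 4444.44 = 10314.4 seconds.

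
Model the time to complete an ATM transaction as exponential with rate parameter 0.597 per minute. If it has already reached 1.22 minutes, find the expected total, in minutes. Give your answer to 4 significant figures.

By memorylessness, E[X | X > 1.22] = 1.22 + 1/λ = 1.22 + 1.67504 = 2.89504 minutes.

2.895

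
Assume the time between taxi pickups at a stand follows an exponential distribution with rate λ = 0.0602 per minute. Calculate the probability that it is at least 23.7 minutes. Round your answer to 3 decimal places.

0.240

P(X > 23.7) = e^(−λ·23.7) = e^(−1.4267) ≈ 0.240.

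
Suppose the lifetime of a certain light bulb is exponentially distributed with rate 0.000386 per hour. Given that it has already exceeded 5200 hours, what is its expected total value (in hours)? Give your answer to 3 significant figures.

By memorylessness, E[X | X > 5200] = 5200 + 1/λ = 5200 + 2590.67 = 7790.67 hours.

7790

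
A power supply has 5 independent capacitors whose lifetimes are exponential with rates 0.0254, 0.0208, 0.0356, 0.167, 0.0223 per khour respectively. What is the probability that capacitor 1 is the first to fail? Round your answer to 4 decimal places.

0.0937

The time to first failure is exponential with rate Σλ = 0.0254 + 0.0208 + 0.0356 + 0.167 + 0.0223 = 0.2711.
P(capacitor 1 first) = λ_1/Σλ = 0.0254/0.2711 ≈ 0.0937.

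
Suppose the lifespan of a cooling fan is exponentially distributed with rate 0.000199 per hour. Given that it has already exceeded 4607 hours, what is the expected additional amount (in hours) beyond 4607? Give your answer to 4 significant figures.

By memorylessness, the remaining amount past any threshold is again Exp(λ) with mean 1/λ = 5025.13 hours.

5025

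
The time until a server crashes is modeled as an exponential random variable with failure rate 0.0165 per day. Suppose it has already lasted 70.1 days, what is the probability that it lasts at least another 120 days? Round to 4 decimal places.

0.1381

By the memoryless property, P(X > 70.1+120 | X > 70.1) = P(X > 120).
P(X > 120) = e^(−1.98) ≈ 0.1381.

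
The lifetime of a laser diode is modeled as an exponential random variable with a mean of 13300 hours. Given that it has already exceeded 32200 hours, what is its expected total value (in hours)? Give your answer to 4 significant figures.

45500

The rate is λ = 1/13300 = 0.000075188 per hour.
By memorylessness, E[X | X > 32200] = 32200 + 1/λ = 32200 + 13300 = 45500 hours.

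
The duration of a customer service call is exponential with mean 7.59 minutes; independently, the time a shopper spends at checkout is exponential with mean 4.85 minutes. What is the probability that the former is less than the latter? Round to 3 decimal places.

0.390

λ_1 = 1/7.59 = 0.131752, λ_2 = 1/4.85 = 0.206186.
For independent exponentials, P(the former < the latter) = λ_1/(λ_1+λ_2) = 0.131752/0.337938 ≈ 0.390.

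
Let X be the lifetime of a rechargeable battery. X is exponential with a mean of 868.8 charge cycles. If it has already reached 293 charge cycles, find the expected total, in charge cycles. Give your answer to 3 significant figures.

1160

The rate is λ = 1/868.8 = 0.00115101 per charge cycle.
By memorylessness, E[X | X > 293] = 293 + 1/λ = 293 + 868.8 = 1161.8 charge cycles.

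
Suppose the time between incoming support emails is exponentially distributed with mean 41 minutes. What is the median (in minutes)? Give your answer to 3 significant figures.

28.4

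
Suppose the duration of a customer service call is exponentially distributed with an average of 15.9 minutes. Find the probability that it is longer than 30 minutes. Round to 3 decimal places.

The rate is λ = 1/15.9 = 0.0628931 per minute.
P(X > 30) = e^(−λ·30) = e^(−1.8868) ≈ 0.152.

0.152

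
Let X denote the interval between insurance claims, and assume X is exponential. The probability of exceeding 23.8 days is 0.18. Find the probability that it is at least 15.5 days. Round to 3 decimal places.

0.327

e^(−λ·23.8) = 0.18 ⇒ λ = −ln(0.18)/23.8 = 0.0720504.
P(X > 15.5) = e^(−0.0720504·15.5) = e^(−1.1168) ≈ 0.327.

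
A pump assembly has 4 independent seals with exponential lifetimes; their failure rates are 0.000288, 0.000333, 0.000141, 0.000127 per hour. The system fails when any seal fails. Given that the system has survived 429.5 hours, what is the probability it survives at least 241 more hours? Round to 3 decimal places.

Time to first failure ~ Exp(Σλ) with Σλ = 0.000889.
By memorylessness, P(T > 429.5+241 | T > 429.5) = P(T > 241) = e^(−0.000889·241) ≈ 0.807.

0.807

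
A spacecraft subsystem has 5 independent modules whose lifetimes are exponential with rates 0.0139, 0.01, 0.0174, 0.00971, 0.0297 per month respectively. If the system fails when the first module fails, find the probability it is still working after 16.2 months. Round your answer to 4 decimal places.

The time to first failure is exponential with rate Σλ = 0.0139 + 0.01 + 0.0174 + 0.00971 + 0.0297 = 0.08071.
P(min > 16.2) = e^(−0.08071·16.2) = e^(−1.3075) ≈ 0.2705.

0.2705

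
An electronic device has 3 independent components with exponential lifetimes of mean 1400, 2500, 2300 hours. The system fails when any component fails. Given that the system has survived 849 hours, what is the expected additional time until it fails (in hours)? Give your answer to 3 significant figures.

First-failure rate Σλ = 1/1400 + 1/2500 + 1/2300 = 0.00154907.
By memorylessness the expected residual is 1/Σλ = 645.549 hours, regardless of the 849 already elapsed.

646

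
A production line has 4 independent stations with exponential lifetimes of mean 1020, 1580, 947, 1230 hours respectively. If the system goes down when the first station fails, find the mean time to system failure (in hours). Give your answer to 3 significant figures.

287

The first failure time is exponential with rate Σλ_i = 1/1020 + 1/1580 + 1/947 + 1/1230 = 0.00348228 per hour.
E[min] = 1/Σλ = 1/0.00348228 = 287.168 hours.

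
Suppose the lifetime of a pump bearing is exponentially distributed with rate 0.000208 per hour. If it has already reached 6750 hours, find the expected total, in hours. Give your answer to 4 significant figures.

11560

By memorylessness, E[X | X > 6750] = 6750 + 1/λ = 6750 + 4807.69 = 11557.7 hours.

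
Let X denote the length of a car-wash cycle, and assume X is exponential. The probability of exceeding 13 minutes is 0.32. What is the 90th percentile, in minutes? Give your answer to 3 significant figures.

26.3

e^(−λ·13) = 0.32 ⇒ λ = −ln(0.32)/13 = 0.0876488.
90th percentile: 1 − e^(−λt) = 0.9, t = −ln(0.1)/λ = 26.2706 minutes.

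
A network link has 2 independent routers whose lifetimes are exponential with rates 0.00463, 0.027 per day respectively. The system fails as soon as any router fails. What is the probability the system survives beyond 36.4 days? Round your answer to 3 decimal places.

The time to first failure is exponential with rate Σλ = 0.00463 + 0.027 = 0.03163.
P(min > 36.4) = e^(−0.03163·36.4) = e^(−1.1513) ≈ 0.316.

0.316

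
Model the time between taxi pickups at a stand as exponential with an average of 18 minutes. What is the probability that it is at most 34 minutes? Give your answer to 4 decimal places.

0.8488

The rate is λ = 1/18 = 0.0555556 per minute.
P(X ≤ 34) = 1 − e^(−λ·34) = 1 − e^(−1.8889) ≈ 0.8488.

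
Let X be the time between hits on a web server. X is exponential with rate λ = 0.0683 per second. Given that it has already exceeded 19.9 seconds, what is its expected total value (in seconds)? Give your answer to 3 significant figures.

By memorylessness, E[X | X > 19.9] = 19.9 + 1/λ = 19.9 + 14.6413 = 34.5413 seconds.

34.5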